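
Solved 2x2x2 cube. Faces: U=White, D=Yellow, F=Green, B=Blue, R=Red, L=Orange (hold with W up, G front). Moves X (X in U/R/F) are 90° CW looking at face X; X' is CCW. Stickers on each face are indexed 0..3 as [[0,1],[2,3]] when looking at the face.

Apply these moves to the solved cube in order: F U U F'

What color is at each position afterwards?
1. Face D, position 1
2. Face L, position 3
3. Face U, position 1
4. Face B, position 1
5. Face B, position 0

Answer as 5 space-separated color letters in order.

After move 1 (F): F=GGGG U=WWOO R=WRWR D=RRYY L=OYOY
After move 2 (U): U=OWOW F=WRGG R=BBWR B=OYBB L=GGOY
After move 3 (U): U=OOWW F=BBGG R=OYWR B=GGBB L=WROY
After move 4 (F'): F=BGBG U=OOOW R=RYRR D=RYYY L=WWOW
Query 1: D[1] = Y
Query 2: L[3] = W
Query 3: U[1] = O
Query 4: B[1] = G
Query 5: B[0] = G

Answer: Y W O G G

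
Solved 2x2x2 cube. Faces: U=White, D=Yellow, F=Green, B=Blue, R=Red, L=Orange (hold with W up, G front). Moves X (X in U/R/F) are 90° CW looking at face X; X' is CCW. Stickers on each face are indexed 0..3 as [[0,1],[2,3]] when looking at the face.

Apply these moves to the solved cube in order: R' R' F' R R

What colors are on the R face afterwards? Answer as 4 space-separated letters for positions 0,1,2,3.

Answer: R Y R W

Derivation:
After move 1 (R'): R=RRRR U=WBWB F=GWGW D=YGYG B=YBYB
After move 2 (R'): R=RRRR U=WYWY F=GBGB D=YWYW B=GBGB
After move 3 (F'): F=BBGG U=WYRR R=WRYR D=OOYW L=OYOW
After move 4 (R): R=YWRR U=WBRG F=BOGW D=OGYG B=RBYB
After move 5 (R): R=RYRW U=WORW F=BGGG D=OYYR B=GBBB
Query: R face = RYRW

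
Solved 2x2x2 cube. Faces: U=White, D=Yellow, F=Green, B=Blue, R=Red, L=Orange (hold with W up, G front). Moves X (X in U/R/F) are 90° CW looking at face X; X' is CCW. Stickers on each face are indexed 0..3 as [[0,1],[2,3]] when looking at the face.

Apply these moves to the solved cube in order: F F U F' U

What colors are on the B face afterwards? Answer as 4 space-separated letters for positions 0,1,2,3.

Answer: G W B B

Derivation:
After move 1 (F): F=GGGG U=WWOO R=WRWR D=RRYY L=OYOY
After move 2 (F): F=GGGG U=WWYY R=OROR D=WWYY L=OROR
After move 3 (U): U=YWYW F=ORGG R=BBOR B=ORBB L=GGOR
After move 4 (F'): F=RGOG U=YWBO R=WBWR D=GRYY L=GWOY
After move 5 (U): U=BYOW F=WBOG R=ORWR B=GWBB L=RGOY
Query: B face = GWBB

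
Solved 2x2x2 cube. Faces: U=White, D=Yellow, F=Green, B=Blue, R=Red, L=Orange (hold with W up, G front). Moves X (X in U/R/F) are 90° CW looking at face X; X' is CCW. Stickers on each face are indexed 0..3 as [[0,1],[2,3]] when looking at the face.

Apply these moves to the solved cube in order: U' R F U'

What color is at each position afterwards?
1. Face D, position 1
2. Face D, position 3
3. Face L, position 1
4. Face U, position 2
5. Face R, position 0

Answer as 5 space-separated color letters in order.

After move 1 (U'): U=WWWW F=OOGG R=GGRR B=RRBB L=BBOO
After move 2 (R): R=RGRG U=WOWG F=OYGY D=YBYR B=WRWB
After move 3 (F): F=GOYY U=WOOB R=WGGG D=RRYR L=BYOB
After move 4 (U'): U=OBWO F=BYYY R=GOGG B=WGWB L=WROB
Query 1: D[1] = R
Query 2: D[3] = R
Query 3: L[1] = R
Query 4: U[2] = W
Query 5: R[0] = G

Answer: R R R W G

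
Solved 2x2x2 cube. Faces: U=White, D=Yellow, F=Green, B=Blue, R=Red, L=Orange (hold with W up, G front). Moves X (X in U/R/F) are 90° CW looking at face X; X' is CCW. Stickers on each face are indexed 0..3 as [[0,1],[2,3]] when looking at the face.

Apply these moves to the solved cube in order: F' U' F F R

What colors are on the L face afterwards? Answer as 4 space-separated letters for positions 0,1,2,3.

Answer: B Y O G

Derivation:
After move 1 (F'): F=GGGG U=WWRR R=YRYR D=OOYY L=OWOW
After move 2 (U'): U=WRWR F=OWGG R=GGYR B=YRBB L=BBOW
After move 3 (F): F=GOGW U=WRWB R=WGRR D=YGYY L=BOOO
After move 4 (F): F=GGWO U=WROO R=WGBR D=RWYY L=BYOG
After move 5 (R): R=BWRG U=WGOO F=GWWY D=RBYY B=ORRB
Query: L face = BYOG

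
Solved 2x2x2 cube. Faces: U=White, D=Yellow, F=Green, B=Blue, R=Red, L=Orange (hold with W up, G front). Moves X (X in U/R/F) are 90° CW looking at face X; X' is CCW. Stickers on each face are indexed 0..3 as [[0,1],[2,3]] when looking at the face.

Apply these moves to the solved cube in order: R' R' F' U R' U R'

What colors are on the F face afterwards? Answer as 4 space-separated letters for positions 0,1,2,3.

After move 1 (R'): R=RRRR U=WBWB F=GWGW D=YGYG B=YBYB
After move 2 (R'): R=RRRR U=WYWY F=GBGB D=YWYW B=GBGB
After move 3 (F'): F=BBGG U=WYRR R=WRYR D=OOYW L=OYOW
After move 4 (U): U=RWRY F=WRGG R=GBYR B=OYGB L=BBOW
After move 5 (R'): R=BRGY U=RGRO F=WWGY D=ORYG B=WYOB
After move 6 (U): U=RROG F=BRGY R=WYGY B=BBOB L=WWOW
After move 7 (R'): R=YYWG U=ROOB F=BRGG D=ORYY B=GBRB
Query: F face = BRGG

Answer: B R G G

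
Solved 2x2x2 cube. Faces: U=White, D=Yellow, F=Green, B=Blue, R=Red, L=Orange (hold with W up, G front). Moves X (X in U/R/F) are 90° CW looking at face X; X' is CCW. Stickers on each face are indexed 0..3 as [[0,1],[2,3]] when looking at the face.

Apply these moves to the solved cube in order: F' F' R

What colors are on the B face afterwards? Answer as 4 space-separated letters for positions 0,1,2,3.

After move 1 (F'): F=GGGG U=WWRR R=YRYR D=OOYY L=OWOW
After move 2 (F'): F=GGGG U=WWYY R=OROR D=WWYY L=OROR
After move 3 (R): R=OORR U=WGYG F=GWGY D=WBYB B=YBWB
Query: B face = YBWB

Answer: Y B W B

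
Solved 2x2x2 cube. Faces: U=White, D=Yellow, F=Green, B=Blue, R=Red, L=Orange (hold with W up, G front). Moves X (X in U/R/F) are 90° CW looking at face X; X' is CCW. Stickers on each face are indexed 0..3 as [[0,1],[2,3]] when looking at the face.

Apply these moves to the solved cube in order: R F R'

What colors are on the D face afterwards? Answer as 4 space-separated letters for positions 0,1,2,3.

After move 1 (R): R=RRRR U=WGWG F=GYGY D=YBYB B=WBWB
After move 2 (F): F=GGYY U=WGOO R=WRGR D=RRYB L=OYOB
After move 3 (R'): R=RRWG U=WWOW F=GGYO D=RGYY B=BBRB
Query: D face = RGYY

Answer: R G Y Y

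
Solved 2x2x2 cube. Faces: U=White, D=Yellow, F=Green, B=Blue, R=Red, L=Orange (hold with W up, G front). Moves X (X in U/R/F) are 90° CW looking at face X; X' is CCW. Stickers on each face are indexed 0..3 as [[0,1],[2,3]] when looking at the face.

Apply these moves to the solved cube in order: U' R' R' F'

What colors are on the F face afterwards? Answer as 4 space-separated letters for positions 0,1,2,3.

After move 1 (U'): U=WWWW F=OOGG R=GGRR B=RRBB L=BBOO
After move 2 (R'): R=GRGR U=WBWR F=OWGW D=YOYG B=YRYB
After move 3 (R'): R=RRGG U=WYWY F=OBGR D=YWYW B=GROB
After move 4 (F'): F=BROG U=WYRG R=WRYG D=BOYW L=BYOW
Query: F face = BROG

Answer: B R O G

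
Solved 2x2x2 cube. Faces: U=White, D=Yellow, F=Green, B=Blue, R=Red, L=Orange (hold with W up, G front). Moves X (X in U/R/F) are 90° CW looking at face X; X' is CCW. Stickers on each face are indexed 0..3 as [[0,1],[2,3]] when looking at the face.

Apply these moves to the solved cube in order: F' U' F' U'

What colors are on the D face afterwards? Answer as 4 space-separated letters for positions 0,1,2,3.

After move 1 (F'): F=GGGG U=WWRR R=YRYR D=OOYY L=OWOW
After move 2 (U'): U=WRWR F=OWGG R=GGYR B=YRBB L=BBOW
After move 3 (F'): F=WGOG U=WRGY R=OGOR D=BWYY L=BROW
After move 4 (U'): U=RYWG F=BROG R=WGOR B=OGBB L=YROW
Query: D face = BWYY

Answer: B W Y Y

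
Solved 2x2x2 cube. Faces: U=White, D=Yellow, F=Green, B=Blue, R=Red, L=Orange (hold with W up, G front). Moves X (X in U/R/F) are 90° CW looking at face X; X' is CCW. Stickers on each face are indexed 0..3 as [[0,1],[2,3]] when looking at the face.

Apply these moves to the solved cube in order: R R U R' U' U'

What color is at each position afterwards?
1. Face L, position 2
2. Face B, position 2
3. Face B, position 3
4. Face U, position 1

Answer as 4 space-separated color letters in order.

Answer: O W B Y

Derivation:
After move 1 (R): R=RRRR U=WGWG F=GYGY D=YBYB B=WBWB
After move 2 (R): R=RRRR U=WYWY F=GBGB D=YWYW B=GBGB
After move 3 (U): U=WWYY F=RRGB R=GBRR B=OOGB L=GBOO
After move 4 (R'): R=BRGR U=WGYO F=RWGY D=YRYB B=WOWB
After move 5 (U'): U=GOWY F=GBGY R=RWGR B=BRWB L=WOOO
After move 6 (U'): U=OYGW F=WOGY R=GBGR B=RWWB L=BROO
Query 1: L[2] = O
Query 2: B[2] = W
Query 3: B[3] = B
Query 4: U[1] = Y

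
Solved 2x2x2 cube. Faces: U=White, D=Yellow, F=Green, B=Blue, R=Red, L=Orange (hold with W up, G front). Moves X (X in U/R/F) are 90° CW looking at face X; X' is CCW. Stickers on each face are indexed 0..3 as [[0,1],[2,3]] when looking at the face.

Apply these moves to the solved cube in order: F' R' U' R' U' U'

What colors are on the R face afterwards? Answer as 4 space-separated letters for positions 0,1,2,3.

After move 1 (F'): F=GGGG U=WWRR R=YRYR D=OOYY L=OWOW
After move 2 (R'): R=RRYY U=WBRB F=GWGR D=OGYG B=YBOB
After move 3 (U'): U=BBWR F=OWGR R=GWYY B=RROB L=YBOW
After move 4 (R'): R=WYGY U=BOWR F=OBGR D=OWYR B=GRGB
After move 5 (U'): U=ORBW F=YBGR R=OBGY B=WYGB L=GROW
After move 6 (U'): U=RWOB F=GRGR R=YBGY B=OBGB L=WYOW
Query: R face = YBGY

Answer: Y B G Y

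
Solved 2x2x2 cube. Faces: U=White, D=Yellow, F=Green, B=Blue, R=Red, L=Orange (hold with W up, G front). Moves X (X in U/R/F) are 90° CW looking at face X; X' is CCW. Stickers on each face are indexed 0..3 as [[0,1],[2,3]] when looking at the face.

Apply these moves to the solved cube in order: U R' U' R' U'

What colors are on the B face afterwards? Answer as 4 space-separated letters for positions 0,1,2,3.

After move 1 (U): U=WWWW F=RRGG R=BBRR B=OOBB L=GGOO
After move 2 (R'): R=BRBR U=WBWO F=RWGW D=YRYG B=YOYB
After move 3 (U'): U=BOWW F=GGGW R=RWBR B=BRYB L=YOOO
After move 4 (R'): R=WRRB U=BYWB F=GOGW D=YGYW B=GRRB
After move 5 (U'): U=YBBW F=YOGW R=GORB B=WRRB L=GROO
Query: B face = WRRB

Answer: W R R B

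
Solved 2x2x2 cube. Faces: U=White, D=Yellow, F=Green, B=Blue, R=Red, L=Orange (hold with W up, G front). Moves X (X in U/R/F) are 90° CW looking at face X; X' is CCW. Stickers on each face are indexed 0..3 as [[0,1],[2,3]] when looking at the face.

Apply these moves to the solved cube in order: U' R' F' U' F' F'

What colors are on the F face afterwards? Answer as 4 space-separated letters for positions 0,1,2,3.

Answer: G O R B

Derivation:
After move 1 (U'): U=WWWW F=OOGG R=GGRR B=RRBB L=BBOO
After move 2 (R'): R=GRGR U=WBWR F=OWGW D=YOYG B=YRYB
After move 3 (F'): F=WWOG U=WBGG R=ORYR D=BOYG L=BROW
After move 4 (U'): U=BGWG F=BROG R=WWYR B=ORYB L=YROW
After move 5 (F'): F=RGBO U=BGWY R=OWBR D=RWYG L=YGOW
After move 6 (F'): F=GORB U=BGOB R=WWRR D=GWYG L=YYOW
Query: F face = GORB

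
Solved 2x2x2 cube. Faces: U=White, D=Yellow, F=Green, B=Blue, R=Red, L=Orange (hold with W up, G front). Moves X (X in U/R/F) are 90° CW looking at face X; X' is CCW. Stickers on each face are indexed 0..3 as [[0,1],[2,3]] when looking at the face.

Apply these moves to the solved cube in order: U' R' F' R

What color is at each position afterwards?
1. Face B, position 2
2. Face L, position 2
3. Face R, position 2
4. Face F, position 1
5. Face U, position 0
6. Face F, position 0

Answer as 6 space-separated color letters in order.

After move 1 (U'): U=WWWW F=OOGG R=GGRR B=RRBB L=BBOO
After move 2 (R'): R=GRGR U=WBWR F=OWGW D=YOYG B=YRYB
After move 3 (F'): F=WWOG U=WBGG R=ORYR D=BOYG L=BROW
After move 4 (R): R=YORR U=WWGG F=WOOG D=BYYY B=GRBB
Query 1: B[2] = B
Query 2: L[2] = O
Query 3: R[2] = R
Query 4: F[1] = O
Query 5: U[0] = W
Query 6: F[0] = W

Answer: B O R O W W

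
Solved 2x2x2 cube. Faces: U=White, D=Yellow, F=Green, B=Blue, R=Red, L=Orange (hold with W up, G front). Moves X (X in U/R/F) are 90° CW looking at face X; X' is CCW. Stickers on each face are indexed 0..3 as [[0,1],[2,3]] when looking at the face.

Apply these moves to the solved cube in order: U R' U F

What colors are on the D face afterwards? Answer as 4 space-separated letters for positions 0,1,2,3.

After move 1 (U): U=WWWW F=RRGG R=BBRR B=OOBB L=GGOO
After move 2 (R'): R=BRBR U=WBWO F=RWGW D=YRYG B=YOYB
After move 3 (U): U=WWOB F=BRGW R=YOBR B=GGYB L=RWOO
After move 4 (F): F=GBWR U=WWOW R=OOBR D=BYYG L=RYOR
Query: D face = BYYG

Answer: B Y Y G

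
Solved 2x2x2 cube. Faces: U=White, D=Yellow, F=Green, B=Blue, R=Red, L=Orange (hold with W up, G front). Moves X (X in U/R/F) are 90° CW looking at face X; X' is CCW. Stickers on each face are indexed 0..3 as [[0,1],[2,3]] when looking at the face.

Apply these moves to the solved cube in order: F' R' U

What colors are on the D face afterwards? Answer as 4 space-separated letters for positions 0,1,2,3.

Answer: O G Y G

Derivation:
After move 1 (F'): F=GGGG U=WWRR R=YRYR D=OOYY L=OWOW
After move 2 (R'): R=RRYY U=WBRB F=GWGR D=OGYG B=YBOB
After move 3 (U): U=RWBB F=RRGR R=YBYY B=OWOB L=GWOW
Query: D face = OGYG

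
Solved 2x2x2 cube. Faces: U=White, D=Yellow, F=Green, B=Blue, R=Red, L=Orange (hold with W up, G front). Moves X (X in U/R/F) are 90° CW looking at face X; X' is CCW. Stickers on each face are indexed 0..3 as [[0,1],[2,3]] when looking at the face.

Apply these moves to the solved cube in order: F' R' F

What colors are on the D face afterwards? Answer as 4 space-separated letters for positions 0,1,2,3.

After move 1 (F'): F=GGGG U=WWRR R=YRYR D=OOYY L=OWOW
After move 2 (R'): R=RRYY U=WBRB F=GWGR D=OGYG B=YBOB
After move 3 (F): F=GGRW U=WBWW R=RRBY D=YRYG L=OOOG
Query: D face = YRYG

Answer: Y R Y G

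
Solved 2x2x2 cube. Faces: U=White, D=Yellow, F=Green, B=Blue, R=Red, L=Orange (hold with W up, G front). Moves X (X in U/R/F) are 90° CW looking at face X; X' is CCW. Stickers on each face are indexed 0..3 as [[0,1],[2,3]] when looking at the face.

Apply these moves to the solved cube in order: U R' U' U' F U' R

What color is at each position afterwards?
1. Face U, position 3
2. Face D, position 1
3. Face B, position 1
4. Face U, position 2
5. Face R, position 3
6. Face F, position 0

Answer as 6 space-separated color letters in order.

Answer: O Y G O Y B

Derivation:
After move 1 (U): U=WWWW F=RRGG R=BBRR B=OOBB L=GGOO
After move 2 (R'): R=BRBR U=WBWO F=RWGW D=YRYG B=YOYB
After move 3 (U'): U=BOWW F=GGGW R=RWBR B=BRYB L=YOOO
After move 4 (U'): U=OWBW F=YOGW R=GGBR B=RWYB L=BROO
After move 5 (F): F=GYWO U=OWOR R=BGWR D=BGYG L=BYOR
After move 6 (U'): U=WROO F=BYWO R=GYWR B=BGYB L=RWOR
After move 7 (R): R=WGRY U=WYOO F=BGWG D=BYYB B=OGRB
Query 1: U[3] = O
Query 2: D[1] = Y
Query 3: B[1] = G
Query 4: U[2] = O
Query 5: R[3] = Y
Query 6: F[0] = B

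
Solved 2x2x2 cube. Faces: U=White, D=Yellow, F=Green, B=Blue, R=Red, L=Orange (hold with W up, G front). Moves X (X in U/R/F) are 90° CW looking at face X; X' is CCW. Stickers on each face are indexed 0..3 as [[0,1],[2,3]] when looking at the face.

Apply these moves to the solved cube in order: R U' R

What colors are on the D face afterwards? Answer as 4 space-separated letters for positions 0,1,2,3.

Answer: Y W Y R

Derivation:
After move 1 (R): R=RRRR U=WGWG F=GYGY D=YBYB B=WBWB
After move 2 (U'): U=GGWW F=OOGY R=GYRR B=RRWB L=WBOO
After move 3 (R): R=RGRY U=GOWY F=OBGB D=YWYR B=WRGB
Query: D face = YWYR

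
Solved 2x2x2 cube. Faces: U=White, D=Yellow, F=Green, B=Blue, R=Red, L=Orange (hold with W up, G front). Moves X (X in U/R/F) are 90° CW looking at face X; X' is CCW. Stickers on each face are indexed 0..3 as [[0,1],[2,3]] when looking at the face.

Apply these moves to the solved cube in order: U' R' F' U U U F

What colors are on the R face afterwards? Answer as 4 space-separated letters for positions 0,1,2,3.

After move 1 (U'): U=WWWW F=OOGG R=GGRR B=RRBB L=BBOO
After move 2 (R'): R=GRGR U=WBWR F=OWGW D=YOYG B=YRYB
After move 3 (F'): F=WWOG U=WBGG R=ORYR D=BOYG L=BROW
After move 4 (U): U=GWGB F=OROG R=YRYR B=BRYB L=WWOW
After move 5 (U): U=GGBW F=YROG R=BRYR B=WWYB L=OROW
After move 6 (U): U=BGWG F=BROG R=WWYR B=ORYB L=YROW
After move 7 (F): F=OBGR U=BGWR R=WWGR D=YWYG L=YBOO
Query: R face = WWGR

Answer: W W G R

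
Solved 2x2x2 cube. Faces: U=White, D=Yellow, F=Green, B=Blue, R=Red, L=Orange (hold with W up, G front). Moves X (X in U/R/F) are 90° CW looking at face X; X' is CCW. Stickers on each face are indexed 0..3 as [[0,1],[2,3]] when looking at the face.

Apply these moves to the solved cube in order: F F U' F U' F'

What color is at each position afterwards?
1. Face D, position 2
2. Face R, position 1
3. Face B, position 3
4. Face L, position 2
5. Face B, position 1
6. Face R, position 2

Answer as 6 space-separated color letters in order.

After move 1 (F): F=GGGG U=WWOO R=WRWR D=RRYY L=OYOY
After move 2 (F): F=GGGG U=WWYY R=OROR D=WWYY L=OROR
After move 3 (U'): U=WYWY F=ORGG R=GGOR B=ORBB L=BBOR
After move 4 (F): F=GOGR U=WYRB R=WGYR D=OGYY L=BWOW
After move 5 (U'): U=YBWR F=BWGR R=GOYR B=WGBB L=OROW
After move 6 (F'): F=WRBG U=YBGY R=GOOR D=RWYY L=OROW
Query 1: D[2] = Y
Query 2: R[1] = O
Query 3: B[3] = B
Query 4: L[2] = O
Query 5: B[1] = G
Query 6: R[2] = O

Answer: Y O B O G O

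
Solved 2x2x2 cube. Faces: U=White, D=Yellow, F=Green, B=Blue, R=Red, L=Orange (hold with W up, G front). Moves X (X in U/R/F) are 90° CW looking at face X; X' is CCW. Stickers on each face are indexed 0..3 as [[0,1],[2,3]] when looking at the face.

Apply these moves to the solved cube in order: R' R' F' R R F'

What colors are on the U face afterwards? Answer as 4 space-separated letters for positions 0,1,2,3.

Answer: W O R R

Derivation:
After move 1 (R'): R=RRRR U=WBWB F=GWGW D=YGYG B=YBYB
After move 2 (R'): R=RRRR U=WYWY F=GBGB D=YWYW B=GBGB
After move 3 (F'): F=BBGG U=WYRR R=WRYR D=OOYW L=OYOW
After move 4 (R): R=YWRR U=WBRG F=BOGW D=OGYG B=RBYB
After move 5 (R): R=RYRW U=WORW F=BGGG D=OYYR B=GBBB
After move 6 (F'): F=GGBG U=WORR R=YYOW D=YWYR L=OWOR
Query: U face = WORR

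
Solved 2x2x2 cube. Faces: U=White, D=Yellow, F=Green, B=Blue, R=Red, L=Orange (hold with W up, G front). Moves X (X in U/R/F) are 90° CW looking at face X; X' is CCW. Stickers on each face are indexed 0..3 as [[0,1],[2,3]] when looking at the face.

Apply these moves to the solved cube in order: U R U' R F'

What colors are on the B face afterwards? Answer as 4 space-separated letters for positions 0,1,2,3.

After move 1 (U): U=WWWW F=RRGG R=BBRR B=OOBB L=GGOO
After move 2 (R): R=RBRB U=WRWG F=RYGY D=YBYO B=WOWB
After move 3 (U'): U=RGWW F=GGGY R=RYRB B=RBWB L=WOOO
After move 4 (R): R=RRBY U=RGWY F=GBGO D=YWYR B=WBGB
After move 5 (F'): F=BOGG U=RGRB R=WRYY D=OOYR L=WYOW
Query: B face = WBGB

Answer: W B G B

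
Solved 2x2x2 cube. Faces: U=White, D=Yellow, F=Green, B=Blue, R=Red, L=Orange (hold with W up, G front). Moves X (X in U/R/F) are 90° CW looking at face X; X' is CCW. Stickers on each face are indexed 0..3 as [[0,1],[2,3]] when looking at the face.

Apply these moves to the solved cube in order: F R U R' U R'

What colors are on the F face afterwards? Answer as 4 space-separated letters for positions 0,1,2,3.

After move 1 (F): F=GGGG U=WWOO R=WRWR D=RRYY L=OYOY
After move 2 (R): R=WWRR U=WGOG F=GRGY D=RBYB B=OBWB
After move 3 (U): U=OWGG F=WWGY R=OBRR B=OYWB L=GROY
After move 4 (R'): R=BROR U=OWGO F=WWGG D=RWYY B=BYBB
After move 5 (U): U=GOOW F=BRGG R=BYOR B=GRBB L=WWOY
After move 6 (R'): R=YRBO U=GBOG F=BOGW D=RRYG B=YRWB
Query: F face = BOGW

Answer: B O G W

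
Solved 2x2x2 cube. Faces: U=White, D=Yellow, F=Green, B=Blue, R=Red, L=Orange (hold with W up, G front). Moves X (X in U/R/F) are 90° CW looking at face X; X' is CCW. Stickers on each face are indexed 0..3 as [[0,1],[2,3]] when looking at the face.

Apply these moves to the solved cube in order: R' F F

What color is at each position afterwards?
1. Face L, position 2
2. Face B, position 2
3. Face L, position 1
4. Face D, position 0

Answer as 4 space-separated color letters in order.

Answer: O Y R B

Derivation:
After move 1 (R'): R=RRRR U=WBWB F=GWGW D=YGYG B=YBYB
After move 2 (F): F=GGWW U=WBOO R=WRBR D=RRYG L=OYOG
After move 3 (F): F=WGWG U=WBGY R=OROR D=BWYG L=OROR
Query 1: L[2] = O
Query 2: B[2] = Y
Query 3: L[1] = R
Query 4: D[0] = B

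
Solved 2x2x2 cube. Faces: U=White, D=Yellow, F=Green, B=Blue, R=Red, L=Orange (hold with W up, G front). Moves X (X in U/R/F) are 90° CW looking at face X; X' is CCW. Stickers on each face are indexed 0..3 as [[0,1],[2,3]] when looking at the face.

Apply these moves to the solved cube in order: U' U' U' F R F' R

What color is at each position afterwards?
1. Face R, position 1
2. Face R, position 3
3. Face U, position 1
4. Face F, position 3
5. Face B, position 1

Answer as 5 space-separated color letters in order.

After move 1 (U'): U=WWWW F=OOGG R=GGRR B=RRBB L=BBOO
After move 2 (U'): U=WWWW F=BBGG R=OORR B=GGBB L=RROO
After move 3 (U'): U=WWWW F=RRGG R=BBRR B=OOBB L=GGOO
After move 4 (F): F=GRGR U=WWOG R=WBWR D=RBYY L=GYOY
After move 5 (R): R=WWRB U=WROR F=GBGY D=RBYO B=GOWB
After move 6 (F'): F=BYGG U=WRWR R=BWRB D=YYYO L=GROO
After move 7 (R): R=RBBW U=WYWG F=BYGO D=YWYG B=RORB
Query 1: R[1] = B
Query 2: R[3] = W
Query 3: U[1] = Y
Query 4: F[3] = O
Query 5: B[1] = O

Answer: B W Y O O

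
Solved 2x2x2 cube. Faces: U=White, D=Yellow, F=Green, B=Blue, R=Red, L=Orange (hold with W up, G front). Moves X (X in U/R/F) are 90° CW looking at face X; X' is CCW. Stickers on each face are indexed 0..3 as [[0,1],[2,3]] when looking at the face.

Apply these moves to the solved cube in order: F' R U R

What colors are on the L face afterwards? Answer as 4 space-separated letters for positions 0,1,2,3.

After move 1 (F'): F=GGGG U=WWRR R=YRYR D=OOYY L=OWOW
After move 2 (R): R=YYRR U=WGRG F=GOGY D=OBYB B=RBWB
After move 3 (U): U=RWGG F=YYGY R=RBRR B=OWWB L=GOOW
After move 4 (R): R=RRRB U=RYGY F=YBGB D=OWYO B=GWWB
Query: L face = GOOW

Answer: G O O W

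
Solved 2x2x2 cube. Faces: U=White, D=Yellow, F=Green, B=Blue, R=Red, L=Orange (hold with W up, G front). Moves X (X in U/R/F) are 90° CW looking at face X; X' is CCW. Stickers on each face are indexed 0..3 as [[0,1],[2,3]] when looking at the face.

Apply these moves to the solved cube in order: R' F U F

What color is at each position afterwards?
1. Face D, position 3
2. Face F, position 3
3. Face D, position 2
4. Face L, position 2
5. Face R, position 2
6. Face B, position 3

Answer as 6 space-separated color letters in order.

Answer: G R Y O B B

Derivation:
After move 1 (R'): R=RRRR U=WBWB F=GWGW D=YGYG B=YBYB
After move 2 (F): F=GGWW U=WBOO R=WRBR D=RRYG L=OYOG
After move 3 (U): U=OWOB F=WRWW R=YBBR B=OYYB L=GGOG
After move 4 (F): F=WWWR U=OWGG R=OBBR D=BYYG L=GROR
Query 1: D[3] = G
Query 2: F[3] = R
Query 3: D[2] = Y
Query 4: L[2] = O
Query 5: R[2] = B
Query 6: B[3] = B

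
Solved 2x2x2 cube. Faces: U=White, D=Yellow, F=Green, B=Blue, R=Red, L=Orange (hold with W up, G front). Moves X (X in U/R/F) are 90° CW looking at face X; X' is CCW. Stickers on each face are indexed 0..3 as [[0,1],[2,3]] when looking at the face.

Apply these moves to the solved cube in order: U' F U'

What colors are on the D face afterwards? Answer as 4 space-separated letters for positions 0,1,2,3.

After move 1 (U'): U=WWWW F=OOGG R=GGRR B=RRBB L=BBOO
After move 2 (F): F=GOGO U=WWOB R=WGWR D=RGYY L=BYOY
After move 3 (U'): U=WBWO F=BYGO R=GOWR B=WGBB L=RROY
Query: D face = RGYY

Answer: R G Y Y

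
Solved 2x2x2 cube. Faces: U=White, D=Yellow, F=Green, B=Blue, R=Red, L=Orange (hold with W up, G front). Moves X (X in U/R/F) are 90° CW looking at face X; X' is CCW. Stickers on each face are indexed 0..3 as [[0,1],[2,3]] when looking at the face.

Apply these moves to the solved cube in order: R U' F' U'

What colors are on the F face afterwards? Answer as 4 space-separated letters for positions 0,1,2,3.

Answer: W W O G

Derivation:
After move 1 (R): R=RRRR U=WGWG F=GYGY D=YBYB B=WBWB
After move 2 (U'): U=GGWW F=OOGY R=GYRR B=RRWB L=WBOO
After move 3 (F'): F=OYOG U=GGGR R=BYYR D=BOYB L=WWOW
After move 4 (U'): U=GRGG F=WWOG R=OYYR B=BYWB L=RROW
Query: F face = WWOG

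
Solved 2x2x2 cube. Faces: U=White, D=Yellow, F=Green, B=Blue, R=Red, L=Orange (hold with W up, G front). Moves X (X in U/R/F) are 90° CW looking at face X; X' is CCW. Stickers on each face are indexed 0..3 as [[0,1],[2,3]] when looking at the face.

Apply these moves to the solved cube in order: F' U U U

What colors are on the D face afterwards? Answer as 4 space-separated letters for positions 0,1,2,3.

Answer: O O Y Y

Derivation:
After move 1 (F'): F=GGGG U=WWRR R=YRYR D=OOYY L=OWOW
After move 2 (U): U=RWRW F=YRGG R=BBYR B=OWBB L=GGOW
After move 3 (U): U=RRWW F=BBGG R=OWYR B=GGBB L=YROW
After move 4 (U): U=WRWR F=OWGG R=GGYR B=YRBB L=BBOW
Query: D face = OOYY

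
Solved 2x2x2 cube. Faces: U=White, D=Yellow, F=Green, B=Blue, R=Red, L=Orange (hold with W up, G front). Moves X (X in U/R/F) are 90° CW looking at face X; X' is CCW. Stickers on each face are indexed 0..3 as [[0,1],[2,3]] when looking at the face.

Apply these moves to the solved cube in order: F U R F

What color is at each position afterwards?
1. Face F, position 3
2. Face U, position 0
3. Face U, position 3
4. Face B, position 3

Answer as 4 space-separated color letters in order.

After move 1 (F): F=GGGG U=WWOO R=WRWR D=RRYY L=OYOY
After move 2 (U): U=OWOW F=WRGG R=BBWR B=OYBB L=GGOY
After move 3 (R): R=WBRB U=OROG F=WRGY D=RBYO B=WYWB
After move 4 (F): F=GWYR U=ORYG R=OBGB D=RWYO L=GROB
Query 1: F[3] = R
Query 2: U[0] = O
Query 3: U[3] = G
Query 4: B[3] = B

Answer: R O G B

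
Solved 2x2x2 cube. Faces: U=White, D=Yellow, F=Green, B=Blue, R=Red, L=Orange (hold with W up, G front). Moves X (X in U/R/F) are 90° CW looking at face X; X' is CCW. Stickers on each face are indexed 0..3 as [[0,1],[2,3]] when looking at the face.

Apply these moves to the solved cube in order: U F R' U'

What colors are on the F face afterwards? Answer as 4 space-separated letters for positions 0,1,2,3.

Answer: G Y G G

Derivation:
After move 1 (U): U=WWWW F=RRGG R=BBRR B=OOBB L=GGOO
After move 2 (F): F=GRGR U=WWOG R=WBWR D=RBYY L=GYOY
After move 3 (R'): R=BRWW U=WBOO F=GWGG D=RRYR B=YOBB
After move 4 (U'): U=BOWO F=GYGG R=GWWW B=BRBB L=YOOY
Query: F face = GYGG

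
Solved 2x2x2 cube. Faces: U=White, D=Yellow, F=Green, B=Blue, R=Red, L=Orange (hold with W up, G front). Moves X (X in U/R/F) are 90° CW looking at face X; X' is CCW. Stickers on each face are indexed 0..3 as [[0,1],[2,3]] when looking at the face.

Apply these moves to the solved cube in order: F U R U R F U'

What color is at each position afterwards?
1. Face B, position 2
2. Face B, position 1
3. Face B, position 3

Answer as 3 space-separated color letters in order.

After move 1 (F): F=GGGG U=WWOO R=WRWR D=RRYY L=OYOY
After move 2 (U): U=OWOW F=WRGG R=BBWR B=OYBB L=GGOY
After move 3 (R): R=WBRB U=OROG F=WRGY D=RBYO B=WYWB
After move 4 (U): U=OOGR F=WBGY R=WYRB B=GGWB L=WROY
After move 5 (R): R=RWBY U=OBGY F=WBGO D=RWYG B=RGOB
After move 6 (F): F=GWOB U=OBYR R=GWYY D=BRYG L=WROW
After move 7 (U'): U=BROY F=WROB R=GWYY B=GWOB L=RGOW
Query 1: B[2] = O
Query 2: B[1] = W
Query 3: B[3] = B

Answer: O W B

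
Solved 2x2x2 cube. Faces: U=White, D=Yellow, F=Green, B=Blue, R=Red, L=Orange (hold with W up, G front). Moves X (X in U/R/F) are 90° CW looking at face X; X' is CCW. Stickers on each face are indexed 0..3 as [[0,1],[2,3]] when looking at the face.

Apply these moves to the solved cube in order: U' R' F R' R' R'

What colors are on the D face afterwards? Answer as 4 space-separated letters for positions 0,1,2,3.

Answer: G Y Y Y

Derivation:
After move 1 (U'): U=WWWW F=OOGG R=GGRR B=RRBB L=BBOO
After move 2 (R'): R=GRGR U=WBWR F=OWGW D=YOYG B=YRYB
After move 3 (F): F=GOWW U=WBOB R=WRRR D=GGYG L=BYOO
After move 4 (R'): R=RRWR U=WYOY F=GBWB D=GOYW B=GRGB
After move 5 (R'): R=RRRW U=WGOG F=GYWY D=GBYB B=WROB
After move 6 (R'): R=RWRR U=WOOW F=GGWG D=GYYY B=BRBB
Query: D face = GYYY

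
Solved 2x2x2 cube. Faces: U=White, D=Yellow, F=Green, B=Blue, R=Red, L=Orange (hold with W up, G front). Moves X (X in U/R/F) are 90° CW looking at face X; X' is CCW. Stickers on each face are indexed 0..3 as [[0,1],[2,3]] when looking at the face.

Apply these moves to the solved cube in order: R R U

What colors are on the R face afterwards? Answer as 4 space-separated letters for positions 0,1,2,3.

Answer: G B R R

Derivation:
After move 1 (R): R=RRRR U=WGWG F=GYGY D=YBYB B=WBWB
After move 2 (R): R=RRRR U=WYWY F=GBGB D=YWYW B=GBGB
After move 3 (U): U=WWYY F=RRGB R=GBRR B=OOGB L=GBOO
Query: R face = GBRR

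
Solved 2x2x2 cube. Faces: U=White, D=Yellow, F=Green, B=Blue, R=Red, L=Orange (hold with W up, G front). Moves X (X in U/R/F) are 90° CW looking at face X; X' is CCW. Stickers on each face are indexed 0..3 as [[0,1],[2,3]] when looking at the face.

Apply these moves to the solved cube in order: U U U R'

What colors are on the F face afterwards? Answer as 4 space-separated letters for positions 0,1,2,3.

After move 1 (U): U=WWWW F=RRGG R=BBRR B=OOBB L=GGOO
After move 2 (U): U=WWWW F=BBGG R=OORR B=GGBB L=RROO
After move 3 (U): U=WWWW F=OOGG R=GGRR B=RRBB L=BBOO
After move 4 (R'): R=GRGR U=WBWR F=OWGW D=YOYG B=YRYB
Query: F face = OWGW

Answer: O W G W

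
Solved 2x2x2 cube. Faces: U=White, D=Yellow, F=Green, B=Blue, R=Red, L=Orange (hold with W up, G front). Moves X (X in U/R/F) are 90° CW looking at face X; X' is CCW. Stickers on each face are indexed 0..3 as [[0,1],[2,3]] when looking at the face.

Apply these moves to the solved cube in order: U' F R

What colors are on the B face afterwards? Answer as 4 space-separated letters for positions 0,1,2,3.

After move 1 (U'): U=WWWW F=OOGG R=GGRR B=RRBB L=BBOO
After move 2 (F): F=GOGO U=WWOB R=WGWR D=RGYY L=BYOY
After move 3 (R): R=WWRG U=WOOO F=GGGY D=RBYR B=BRWB
Query: B face = BRWB

Answer: B R W B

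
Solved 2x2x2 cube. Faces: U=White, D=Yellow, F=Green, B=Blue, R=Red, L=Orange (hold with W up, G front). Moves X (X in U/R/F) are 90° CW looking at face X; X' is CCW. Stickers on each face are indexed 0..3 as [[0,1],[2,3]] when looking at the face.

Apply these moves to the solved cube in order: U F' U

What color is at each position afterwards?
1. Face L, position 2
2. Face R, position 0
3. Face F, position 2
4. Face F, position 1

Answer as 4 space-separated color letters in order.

After move 1 (U): U=WWWW F=RRGG R=BBRR B=OOBB L=GGOO
After move 2 (F'): F=RGRG U=WWBR R=YBYR D=GOYY L=GWOW
After move 3 (U): U=BWRW F=YBRG R=OOYR B=GWBB L=RGOW
Query 1: L[2] = O
Query 2: R[0] = O
Query 3: F[2] = R
Query 4: F[1] = B

Answer: O O R B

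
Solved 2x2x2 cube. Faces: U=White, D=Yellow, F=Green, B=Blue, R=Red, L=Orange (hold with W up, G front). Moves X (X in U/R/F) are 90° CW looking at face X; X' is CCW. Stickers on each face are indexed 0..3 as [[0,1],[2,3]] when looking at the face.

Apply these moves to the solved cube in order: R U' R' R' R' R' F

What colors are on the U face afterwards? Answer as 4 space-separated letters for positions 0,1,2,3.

Answer: G G O B

Derivation:
After move 1 (R): R=RRRR U=WGWG F=GYGY D=YBYB B=WBWB
After move 2 (U'): U=GGWW F=OOGY R=GYRR B=RRWB L=WBOO
After move 3 (R'): R=YRGR U=GWWR F=OGGW D=YOYY B=BRBB
After move 4 (R'): R=RRYG U=GBWB F=OWGR D=YGYW B=YROB
After move 5 (R'): R=RGRY U=GOWY F=OBGB D=YWYR B=WRGB
After move 6 (R'): R=GYRR U=GGWW F=OOGY D=YBYB B=RRWB
After move 7 (F): F=GOYO U=GGOB R=WYWR D=RGYB L=WYOB
Query: U face = GGOB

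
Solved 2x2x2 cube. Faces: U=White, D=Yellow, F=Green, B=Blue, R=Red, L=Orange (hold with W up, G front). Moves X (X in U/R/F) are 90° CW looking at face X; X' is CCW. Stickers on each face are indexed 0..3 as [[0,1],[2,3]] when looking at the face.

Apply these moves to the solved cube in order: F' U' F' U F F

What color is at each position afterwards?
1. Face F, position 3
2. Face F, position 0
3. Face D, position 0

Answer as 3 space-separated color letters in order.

Answer: O G R

Derivation:
After move 1 (F'): F=GGGG U=WWRR R=YRYR D=OOYY L=OWOW
After move 2 (U'): U=WRWR F=OWGG R=GGYR B=YRBB L=BBOW
After move 3 (F'): F=WGOG U=WRGY R=OGOR D=BWYY L=BROW
After move 4 (U): U=GWYR F=OGOG R=YROR B=BRBB L=WGOW
After move 5 (F): F=OOGG U=GWWG R=YRRR D=OYYY L=WBOW
After move 6 (F): F=GOGO U=GWWB R=WRGR D=RYYY L=WOOY
Query 1: F[3] = O
Query 2: F[0] = G
Query 3: D[0] = R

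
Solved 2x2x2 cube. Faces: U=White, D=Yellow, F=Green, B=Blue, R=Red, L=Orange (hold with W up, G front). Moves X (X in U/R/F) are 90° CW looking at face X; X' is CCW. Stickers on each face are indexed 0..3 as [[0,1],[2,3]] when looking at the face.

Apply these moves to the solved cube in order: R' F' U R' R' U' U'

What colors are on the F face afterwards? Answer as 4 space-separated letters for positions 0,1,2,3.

After move 1 (R'): R=RRRR U=WBWB F=GWGW D=YGYG B=YBYB
After move 2 (F'): F=WWGG U=WBRR R=GRYR D=OOYG L=OBOW
After move 3 (U): U=RWRB F=GRGG R=YBYR B=OBYB L=WWOW
After move 4 (R'): R=BRYY U=RYRO F=GWGB D=ORYG B=GBOB
After move 5 (R'): R=RYBY U=RORG F=GYGO D=OWYB B=GBRB
After move 6 (U'): U=OGRR F=WWGO R=GYBY B=RYRB L=GBOW
After move 7 (U'): U=GROR F=GBGO R=WWBY B=GYRB L=RYOW
Query: F face = GBGO

Answer: G B G O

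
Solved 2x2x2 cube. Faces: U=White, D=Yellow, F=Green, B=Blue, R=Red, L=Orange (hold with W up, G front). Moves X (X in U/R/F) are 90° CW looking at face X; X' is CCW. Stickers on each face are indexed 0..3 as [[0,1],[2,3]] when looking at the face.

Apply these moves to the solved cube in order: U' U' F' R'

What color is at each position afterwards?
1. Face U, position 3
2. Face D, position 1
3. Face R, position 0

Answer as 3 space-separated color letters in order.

After move 1 (U'): U=WWWW F=OOGG R=GGRR B=RRBB L=BBOO
After move 2 (U'): U=WWWW F=BBGG R=OORR B=GGBB L=RROO
After move 3 (F'): F=BGBG U=WWOR R=YOYR D=ROYY L=RWOW
After move 4 (R'): R=ORYY U=WBOG F=BWBR D=RGYG B=YGOB
Query 1: U[3] = G
Query 2: D[1] = G
Query 3: R[0] = O

Answer: G G O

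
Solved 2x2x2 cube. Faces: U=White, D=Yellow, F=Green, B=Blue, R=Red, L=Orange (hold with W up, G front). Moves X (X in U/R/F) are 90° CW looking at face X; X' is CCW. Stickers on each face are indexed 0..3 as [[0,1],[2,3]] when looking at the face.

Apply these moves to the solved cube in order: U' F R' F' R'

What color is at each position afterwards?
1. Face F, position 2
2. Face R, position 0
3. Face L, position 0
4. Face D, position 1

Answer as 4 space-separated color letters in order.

Answer: G R B B

Derivation:
After move 1 (U'): U=WWWW F=OOGG R=GGRR B=RRBB L=BBOO
After move 2 (F): F=GOGO U=WWOB R=WGWR D=RGYY L=BYOY
After move 3 (R'): R=GRWW U=WBOR F=GWGB D=ROYO B=YRGB
After move 4 (F'): F=WBGG U=WBGW R=ORRW D=YYYO L=BROO
After move 5 (R'): R=RWOR U=WGGY F=WBGW D=YBYG B=ORYB
Query 1: F[2] = G
Query 2: R[0] = R
Query 3: L[0] = B
Query 4: D[1] = B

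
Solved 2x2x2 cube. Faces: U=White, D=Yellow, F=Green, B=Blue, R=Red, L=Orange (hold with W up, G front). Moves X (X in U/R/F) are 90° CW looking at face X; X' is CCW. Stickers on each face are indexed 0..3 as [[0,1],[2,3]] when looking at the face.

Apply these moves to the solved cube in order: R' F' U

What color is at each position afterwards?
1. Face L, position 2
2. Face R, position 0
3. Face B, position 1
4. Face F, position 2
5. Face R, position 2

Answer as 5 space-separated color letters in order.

After move 1 (R'): R=RRRR U=WBWB F=GWGW D=YGYG B=YBYB
After move 2 (F'): F=WWGG U=WBRR R=GRYR D=OOYG L=OBOW
After move 3 (U): U=RWRB F=GRGG R=YBYR B=OBYB L=WWOW
Query 1: L[2] = O
Query 2: R[0] = Y
Query 3: B[1] = B
Query 4: F[2] = G
Query 5: R[2] = Y

Answer: O Y B G Y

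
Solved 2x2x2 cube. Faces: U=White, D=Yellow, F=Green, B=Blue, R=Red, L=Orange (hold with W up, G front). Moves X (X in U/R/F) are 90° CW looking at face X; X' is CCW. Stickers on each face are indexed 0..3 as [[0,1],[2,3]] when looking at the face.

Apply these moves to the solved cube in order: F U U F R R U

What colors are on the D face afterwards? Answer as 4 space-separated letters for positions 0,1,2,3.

Answer: W O Y R

Derivation:
After move 1 (F): F=GGGG U=WWOO R=WRWR D=RRYY L=OYOY
After move 2 (U): U=OWOW F=WRGG R=BBWR B=OYBB L=GGOY
After move 3 (U): U=OOWW F=BBGG R=OYWR B=GGBB L=WROY
After move 4 (F): F=GBGB U=OOYR R=WYWR D=WOYY L=WROR
After move 5 (R): R=WWRY U=OBYB F=GOGY D=WBYG B=RGOB
After move 6 (R): R=RWYW U=OOYY F=GBGG D=WOYR B=BGBB
After move 7 (U): U=YOYO F=RWGG R=BGYW B=WRBB L=GBOR
Query: D face = WOYR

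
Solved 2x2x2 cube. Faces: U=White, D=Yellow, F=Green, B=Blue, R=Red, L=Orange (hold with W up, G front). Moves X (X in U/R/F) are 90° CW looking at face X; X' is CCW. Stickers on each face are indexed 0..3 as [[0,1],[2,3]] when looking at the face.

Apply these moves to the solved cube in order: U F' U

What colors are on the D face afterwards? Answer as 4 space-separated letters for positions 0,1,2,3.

Answer: G O Y Y

Derivation:
After move 1 (U): U=WWWW F=RRGG R=BBRR B=OOBB L=GGOO
After move 2 (F'): F=RGRG U=WWBR R=YBYR D=GOYY L=GWOW
After move 3 (U): U=BWRW F=YBRG R=OOYR B=GWBB L=RGOW
Query: D face = GOYY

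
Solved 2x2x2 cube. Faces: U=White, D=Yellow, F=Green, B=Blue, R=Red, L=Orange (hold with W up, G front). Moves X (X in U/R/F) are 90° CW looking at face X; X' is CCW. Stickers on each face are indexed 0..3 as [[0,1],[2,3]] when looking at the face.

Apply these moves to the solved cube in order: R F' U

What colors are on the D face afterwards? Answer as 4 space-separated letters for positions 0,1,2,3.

After move 1 (R): R=RRRR U=WGWG F=GYGY D=YBYB B=WBWB
After move 2 (F'): F=YYGG U=WGRR R=BRYR D=OOYB L=OGOW
After move 3 (U): U=RWRG F=BRGG R=WBYR B=OGWB L=YYOW
Query: D face = OOYB

Answer: O O Y B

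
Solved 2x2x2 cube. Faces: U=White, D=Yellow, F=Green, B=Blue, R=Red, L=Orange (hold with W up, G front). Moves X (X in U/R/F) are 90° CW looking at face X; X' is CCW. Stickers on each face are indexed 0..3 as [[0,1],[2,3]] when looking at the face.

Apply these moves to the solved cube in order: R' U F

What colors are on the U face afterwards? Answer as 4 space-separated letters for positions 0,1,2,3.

Answer: W W O W

Derivation:
After move 1 (R'): R=RRRR U=WBWB F=GWGW D=YGYG B=YBYB
After move 2 (U): U=WWBB F=RRGW R=YBRR B=OOYB L=GWOO
After move 3 (F): F=GRWR U=WWOW R=BBBR D=RYYG L=GYOG
Query: U face = WWOW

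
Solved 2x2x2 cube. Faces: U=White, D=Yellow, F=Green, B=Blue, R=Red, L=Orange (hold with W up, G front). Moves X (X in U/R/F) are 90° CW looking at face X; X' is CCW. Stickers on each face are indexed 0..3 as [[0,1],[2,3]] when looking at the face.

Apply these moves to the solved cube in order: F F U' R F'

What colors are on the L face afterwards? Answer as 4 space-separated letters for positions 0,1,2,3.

Answer: B G O W

Derivation:
After move 1 (F): F=GGGG U=WWOO R=WRWR D=RRYY L=OYOY
After move 2 (F): F=GGGG U=WWYY R=OROR D=WWYY L=OROR
After move 3 (U'): U=WYWY F=ORGG R=GGOR B=ORBB L=BBOR
After move 4 (R): R=OGRG U=WRWG F=OWGY D=WBYO B=YRYB
After move 5 (F'): F=WYOG U=WROR R=BGWG D=BRYO L=BGOW
Query: L face = BGOW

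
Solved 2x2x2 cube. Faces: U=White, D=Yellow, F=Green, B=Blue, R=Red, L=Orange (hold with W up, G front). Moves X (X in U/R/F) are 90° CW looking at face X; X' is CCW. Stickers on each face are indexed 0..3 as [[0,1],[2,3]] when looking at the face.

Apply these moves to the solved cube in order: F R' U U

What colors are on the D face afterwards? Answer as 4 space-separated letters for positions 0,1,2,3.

After move 1 (F): F=GGGG U=WWOO R=WRWR D=RRYY L=OYOY
After move 2 (R'): R=RRWW U=WBOB F=GWGO D=RGYG B=YBRB
After move 3 (U): U=OWBB F=RRGO R=YBWW B=OYRB L=GWOY
After move 4 (U): U=BOBW F=YBGO R=OYWW B=GWRB L=RROY
Query: D face = RGYG

Answer: R G Y G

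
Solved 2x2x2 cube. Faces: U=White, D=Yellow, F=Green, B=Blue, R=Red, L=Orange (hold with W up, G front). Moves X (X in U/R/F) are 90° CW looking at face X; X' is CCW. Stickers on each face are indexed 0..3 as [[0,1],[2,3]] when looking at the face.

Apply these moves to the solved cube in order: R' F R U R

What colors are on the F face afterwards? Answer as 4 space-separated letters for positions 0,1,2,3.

Answer: B Y W Y

Derivation:
After move 1 (R'): R=RRRR U=WBWB F=GWGW D=YGYG B=YBYB
After move 2 (F): F=GGWW U=WBOO R=WRBR D=RRYG L=OYOG
After move 3 (R): R=BWRR U=WGOW F=GRWG D=RYYY B=OBBB
After move 4 (U): U=OWWG F=BWWG R=OBRR B=OYBB L=GROG
After move 5 (R): R=RORB U=OWWG F=BYWY D=RBYO B=GYWB
Query: F face = BYWY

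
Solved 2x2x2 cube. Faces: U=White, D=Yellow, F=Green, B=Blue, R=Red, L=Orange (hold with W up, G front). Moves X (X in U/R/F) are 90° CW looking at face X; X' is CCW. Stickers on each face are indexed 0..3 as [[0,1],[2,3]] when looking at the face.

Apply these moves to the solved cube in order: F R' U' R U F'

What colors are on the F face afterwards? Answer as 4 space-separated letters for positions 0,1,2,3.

After move 1 (F): F=GGGG U=WWOO R=WRWR D=RRYY L=OYOY
After move 2 (R'): R=RRWW U=WBOB F=GWGO D=RGYG B=YBRB
After move 3 (U'): U=BBWO F=OYGO R=GWWW B=RRRB L=YBOY
After move 4 (R): R=WGWW U=BYWO F=OGGG D=RRYR B=ORBB
After move 5 (U): U=WBOY F=WGGG R=ORWW B=YBBB L=OGOY
After move 6 (F'): F=GGWG U=WBOW R=RRRW D=GYYR L=OYOO
Query: F face = GGWG

Answer: G G W G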